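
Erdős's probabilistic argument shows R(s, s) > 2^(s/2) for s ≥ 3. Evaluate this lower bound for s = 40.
2^(40/2) = 1048576; so R(40, 40) > 1048576

Colour each edge of K_n uniformly at random with red/blue. The expected number of monochromatic K_40 is C(n, 40) · 2 · 2^(−C(40,2)). If C(n, 40) · 2^(1 − C(40,2)) < 1, then with positive probability no monochromatic K_40 exists, so R(40, 40) > n. The standard estimate C(n, 40) ≤ n^40/40! shows this inequality holds whenever n ≤ 2^(40/2) (since 40! · 2^(C(40,2) − 1) > 2^(40^2/2) ≥ n^40). Hence R(40, 40) > 2^(40/2) = 1048576.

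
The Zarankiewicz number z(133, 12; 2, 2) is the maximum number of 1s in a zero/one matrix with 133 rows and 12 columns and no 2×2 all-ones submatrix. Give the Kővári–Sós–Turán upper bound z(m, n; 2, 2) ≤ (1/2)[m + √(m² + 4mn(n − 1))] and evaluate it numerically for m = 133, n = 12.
z(133, 12; 2, 2) ≤ (1/2)[133 + √(133² + 4·133·12·11)] = (1/2)[133 + √87913] = 214.7506

Kővári–Sós–Turán: let r_1, ..., r_133 be the row sums and z = Σ r_i the total number of 1s. Each pair of columns can share at most one row with both entries 1 (else a 2×2 all-ones block appears), so Σ_i C(r_i, 2) ≤ C(12, 2) = 66. By convexity Σ_i C(r_i, 2) ≥ 133·C(z/133, 2) = z(z − 133)/(2·133), giving z² − 133z − 133·12·11 ≤ 0 and hence z ≤ (1/2)[133 + √(17689 + 4·17556)] = (1/2)[133 + √87913] ≈ (1/2)(133 + 296.5013) = 214.7506.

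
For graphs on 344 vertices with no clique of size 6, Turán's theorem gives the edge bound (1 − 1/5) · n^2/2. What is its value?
Turán density bound = (4/5) · 344^2/2 = 236672/5 ≈ 47334.4

Turán's theorem: ex(n, K_{r+1}) is achieved by the complete r-partite Turán graph T(n, r) with parts as balanced as possible, and is at most (1 − 1/r) · n^2/2. For r = 5, n = 344: the density bound is (4/5) · 118336/2 = 236672/5 ≈ 47334.4. The integer-valued extremum is e(T(344, 5)) = 47334, which is strictly less than the density bound 236672/5 since 5 ∤ 344 (the parts of T(344, 5) cannot all be equal).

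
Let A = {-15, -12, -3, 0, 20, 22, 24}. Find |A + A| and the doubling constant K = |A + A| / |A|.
K = |A + A| / |A| = 26/7

Enumerate A + A = {a + b : a, b ∈ A}. With |A| = 7, there are |A|^2 = 49 ordered sum pairs; collecting distinct values, A + A = {-30, -27, -24, -18, -15, -12, -6, -3, 0, 5, 7, 8, 9, 10, 12, 17, 19, 20, 21, 22, 24, 40, 42, 44, 46, 48}, so |A + A| = 26. Thus K = 26/7. For comparison, the minimum possible |A + A| over all 7-element sets is 2·7 − 1 = 13 (so min K = 13/7), attained only by arithmetic progressions.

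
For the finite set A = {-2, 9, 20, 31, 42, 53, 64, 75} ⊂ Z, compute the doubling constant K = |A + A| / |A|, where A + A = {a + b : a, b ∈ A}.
K = |A + A| / |A| = 15/8

Enumerate A + A = {a + b : a, b ∈ A}. With |A| = 8, there are |A|^2 = 64 ordered sum pairs; collecting distinct values, A + A = {-4, 7, 18, 29, 40, 51, 62, 73, 84, 95, 106, 117, 128, 139, 150}, so |A + A| = 15. Thus K = 15/8. Here |A + A| = 2|A| − 1 = 15, the minimum possible — so K = 15/8 is minimal, which holds iff A is an arithmetic progression.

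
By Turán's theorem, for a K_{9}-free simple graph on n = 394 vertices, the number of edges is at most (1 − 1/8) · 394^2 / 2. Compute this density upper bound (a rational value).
Turán density bound = (7/8) · 394^2/2 = 271663/4 ≈ 67915.75

Turán's theorem: ex(n, K_{r+1}) is achieved by the complete r-partite Turán graph T(n, r) with parts as balanced as possible, and is at most (1 − 1/r) · n^2/2. For r = 8, n = 394: the density bound is (7/8) · 155236/2 = 271663/4 ≈ 67915.75. The integer-valued extremum is e(T(394, 8)) = 67915, which is strictly less than the density bound 271663/4 since 8 ∤ 394 (the parts of T(394, 8) cannot all be equal).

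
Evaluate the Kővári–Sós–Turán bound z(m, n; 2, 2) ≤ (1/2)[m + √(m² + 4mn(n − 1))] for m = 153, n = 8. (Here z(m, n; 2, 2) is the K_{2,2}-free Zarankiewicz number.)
z(153, 8; 2, 2) ≤ (1/2)[153 + √(153² + 4·153·8·7)] = (1/2)[153 + √57681] = 196.5843

Kővári–Sós–Turán: let r_1, ..., r_153 be the row sums and z = Σ r_i the total number of 1s. Each pair of columns can share at most one row with both entries 1 (else a 2×2 all-ones block appears), so Σ_i C(r_i, 2) ≤ C(8, 2) = 28. By convexity Σ_i C(r_i, 2) ≥ 153·C(z/153, 2) = z(z − 153)/(2·153), giving z² − 153z − 153·8·7 ≤ 0 and hence z ≤ (1/2)[153 + √(23409 + 4·8568)] = (1/2)[153 + √57681] ≈ (1/2)(153 + 240.1687) = 196.5843.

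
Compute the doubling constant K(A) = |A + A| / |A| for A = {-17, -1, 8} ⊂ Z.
K = |A + A| / |A| = 6/3 = 2

Enumerate A + A = {a + b : a, b ∈ A}. With |A| = 3, there are |A|^2 = 9 ordered sum pairs; collecting distinct values, A + A = {-34, -18, -9, -2, 7, 16}, so |A + A| = 6. Thus K = 6/3 = 2. For comparison, the minimum possible |A + A| over all 3-element sets is 2·3 − 1 = 5 (so min K = 5/3), attained only by arithmetic progressions.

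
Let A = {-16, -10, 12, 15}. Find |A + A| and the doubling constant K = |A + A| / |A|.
K = |A + A| / |A| = 10/4 = 5/2

Enumerate A + A = {a + b : a, b ∈ A}. With |A| = 4, there are |A|^2 = 16 ordered sum pairs; collecting distinct values, A + A = {-32, -26, -20, -4, -1, 2, 5, 24, 27, 30}, so |A + A| = 10. Thus K = 10/4 = 5/2. For comparison, the minimum possible |A + A| over all 4-element sets is 2·4 − 1 = 7 (so min K = 7/4), attained only by arithmetic progressions.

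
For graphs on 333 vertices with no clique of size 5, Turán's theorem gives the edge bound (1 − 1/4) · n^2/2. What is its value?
Turán density bound = (3/4) · 333^2/2 = 332667/8 ≈ 41583.375

Turán's theorem: ex(n, K_{r+1}) is achieved by the complete r-partite Turán graph T(n, r) with parts as balanced as possible, and is at most (1 − 1/r) · n^2/2. For r = 4, n = 333: the density bound is (3/4) · 110889/2 = 332667/8 ≈ 41583.375. The integer-valued extremum is e(T(333, 4)) = 41583, which is strictly less than the density bound 332667/8 since 4 ∤ 333 (the parts of T(333, 4) cannot all be equal).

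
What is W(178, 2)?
W(178, 2) = 178 + 1 = 179

A 2-term AP is any pair of integers, so a monochromatic 2-AP exists iff some colour is used at least twice. With 178 colours, the colouring i ↦ i on {1, ..., 178} uses each colour once, avoiding any monochromatic pair, so W(178, 2) > 178. For {1, ..., 179}, pigeonhole forces two integers of the same colour, which form a monochromatic 2-AP. Hence W(178, 2) = 179.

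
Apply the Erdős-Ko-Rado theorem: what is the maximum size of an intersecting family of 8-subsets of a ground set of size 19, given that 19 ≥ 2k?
max |F| = C(18, 7) = 31824

The Erdős-Ko-Rado theorem states: for n ≥ 2k, an intersecting family of k-subsets of an n-element set has size at most C(n − 1, k − 1), with equality for 'star' families {A ⊆ [n] : |A| = k, i ∈ A} (fix an element i). For n = 19, k = 8: C(18, 7) = 31824.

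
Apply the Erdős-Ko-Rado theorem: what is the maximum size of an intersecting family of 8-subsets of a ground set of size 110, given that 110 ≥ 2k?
max |F| = C(109, 7) = 29796772356

The Erdős-Ko-Rado theorem states: for n ≥ 2k, an intersecting family of k-subsets of an n-element set has size at most C(n − 1, k − 1), with equality for 'star' families {A ⊆ [n] : |A| = k, i ∈ A} (fix an element i). For n = 110, k = 8: C(109, 7) = 29796772356.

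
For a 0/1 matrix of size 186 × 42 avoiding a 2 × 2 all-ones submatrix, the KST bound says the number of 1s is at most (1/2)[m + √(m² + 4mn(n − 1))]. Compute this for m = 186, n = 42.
z(186, 42; 2, 2) ≤ (1/2)[186 + √(186² + 4·186·42·41)] = (1/2)[186 + √1315764] = 666.5338

Kővári–Sós–Turán: let r_1, ..., r_186 be the row sums and z = Σ r_i the total number of 1s. Each pair of columns can share at most one row with both entries 1 (else a 2×2 all-ones block appears), so Σ_i C(r_i, 2) ≤ C(42, 2) = 861. By convexity Σ_i C(r_i, 2) ≥ 186·C(z/186, 2) = z(z − 186)/(2·186), giving z² − 186z − 186·42·41 ≤ 0 and hence z ≤ (1/2)[186 + √(34596 + 4·320292)] = (1/2)[186 + √1315764] ≈ (1/2)(186 + 1147.0676) = 666.5338.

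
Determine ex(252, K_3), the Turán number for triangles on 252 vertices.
ex(252, K_3) = ⌊252^2/4⌋ = 15876

Mantel (1907): a triangle-free graph on n vertices has at most ⌊n^2/4⌋ edges, with equality for the complete bipartite graph K_{⌊n/2⌋, ⌈n/2⌉}. For n = 252: ⌊252^2/4⌋ = ⌊63504/4⌋ = 15876. The extremal graph is K_{126, 126}, which has 126·126 = 15876 edges.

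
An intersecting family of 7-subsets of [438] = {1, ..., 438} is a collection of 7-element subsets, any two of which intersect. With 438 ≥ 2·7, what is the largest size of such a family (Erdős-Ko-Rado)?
max |F| = C(437, 6) = 9345145325544

Erdős-Ko-Rado (1961): when n ≥ 2k, max |F| = C(n−1, k−1). The bound is attained by the star {A : i ∈ A} for any fixed i ∈ [n]. Here C(438−1, 7−1) = C(437, 6) = 9345145325544.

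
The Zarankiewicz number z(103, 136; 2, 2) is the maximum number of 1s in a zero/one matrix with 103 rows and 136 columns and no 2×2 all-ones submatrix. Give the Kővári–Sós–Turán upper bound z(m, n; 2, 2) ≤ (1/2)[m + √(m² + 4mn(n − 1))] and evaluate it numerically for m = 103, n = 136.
z(103, 136; 2, 2) ≤ (1/2)[103 + √(103² + 4·103·136·135)] = (1/2)[103 + √7574929] = 1427.6294

Kővári–Sós–Turán: let r_1, ..., r_103 be the row sums and z = Σ r_i the total number of 1s. Each pair of columns can share at most one row with both entries 1 (else a 2×2 all-ones block appears), so Σ_i C(r_i, 2) ≤ C(136, 2) = 9180. By convexity Σ_i C(r_i, 2) ≥ 103·C(z/103, 2) = z(z − 103)/(2·103), giving z² − 103z − 103·136·135 ≤ 0 and hence z ≤ (1/2)[103 + √(10609 + 4·1891080)] = (1/2)[103 + √7574929] ≈ (1/2)(103 + 2752.2589) = 1427.6294.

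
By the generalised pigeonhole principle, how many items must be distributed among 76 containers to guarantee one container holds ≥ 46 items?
n = (46 − 1)·76 + 1 = 3421

By the generalised pigeonhole principle, to guarantee some box contains ≥ r objects we need more than (r − 1) · k objects total. Threshold: n = (r − 1) · k + 1. With r = 46 and k = 76: n = 45 · 76 + 1 = 3420 + 1 = 3421. For n = 3420 = 45 · 76, we can put exactly 45 objects in every box, avoiding 46 in any single one — so 3421 is tight.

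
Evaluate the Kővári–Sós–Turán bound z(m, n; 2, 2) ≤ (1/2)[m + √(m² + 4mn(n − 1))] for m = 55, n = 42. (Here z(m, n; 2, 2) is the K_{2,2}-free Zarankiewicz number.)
z(55, 42; 2, 2) ≤ (1/2)[55 + √(55² + 4·55·42·41)] = (1/2)[55 + √381865] = 336.4761

Kővári–Sós–Turán: let r_1, ..., r_55 be the row sums and z = Σ r_i the total number of 1s. Each pair of columns can share at most one row with both entries 1 (else a 2×2 all-ones block appears), so Σ_i C(r_i, 2) ≤ C(42, 2) = 861. By convexity Σ_i C(r_i, 2) ≥ 55·C(z/55, 2) = z(z − 55)/(2·55), giving z² − 55z − 55·42·41 ≤ 0 and hence z ≤ (1/2)[55 + √(3025 + 4·94710)] = (1/2)[55 + √381865] ≈ (1/2)(55 + 617.9523) = 336.4761.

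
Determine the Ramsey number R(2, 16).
R(2, 16) = 16

R(2, k) = k for all k ≥ 2: in a 2-colouring of K_k, either some edge is red (a red K_2) or all edges are blue (a blue K_k). And K_{15} coloured all-blue has no blue K_16, so R(2, 16) > 15. Hence R(2, 16) = 16.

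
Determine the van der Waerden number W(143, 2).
W(143, 2) = 143 + 1 = 144

A 2-term AP is any pair of integers, so a monochromatic 2-AP exists iff some colour is used at least twice. With 143 colours, the colouring i ↦ i on {1, ..., 143} uses each colour once, avoiding any monochromatic pair, so W(143, 2) > 143. For {1, ..., 144}, pigeonhole forces two integers of the same colour, which form a monochromatic 2-AP. Hence W(143, 2) = 144.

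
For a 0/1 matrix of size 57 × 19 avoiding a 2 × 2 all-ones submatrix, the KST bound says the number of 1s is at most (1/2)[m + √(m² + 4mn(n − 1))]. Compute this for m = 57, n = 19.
z(57, 19; 2, 2) ≤ (1/2)[57 + √(57² + 4·57·19·18)] = (1/2)[57 + √81225] = 171

Kővári–Sós–Turán: let r_1, ..., r_57 be the row sums and z = Σ r_i the total number of 1s. Each pair of columns can share at most one row with both entries 1 (else a 2×2 all-ones block appears), so Σ_i C(r_i, 2) ≤ C(19, 2) = 171. By convexity Σ_i C(r_i, 2) ≥ 57·C(z/57, 2) = z(z − 57)/(2·57), giving z² − 57z − 57·19·18 ≤ 0 and hence z ≤ (1/2)[57 + √(3249 + 4·19494)] = (1/2)[57 + √81225] ≈ (1/2)(57 + 285) = 171.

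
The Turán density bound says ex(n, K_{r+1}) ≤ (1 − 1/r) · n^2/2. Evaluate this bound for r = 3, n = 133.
Turán density bound = (2/3) · 133^2/2 = 17689/3 ≈ 5896.3333

Turán's theorem: ex(n, K_{r+1}) is achieved by the complete r-partite Turán graph T(n, r) with parts as balanced as possible, and is at most (1 − 1/r) · n^2/2. For r = 3, n = 133: the density bound is (2/3) · 17689/2 = 17689/3 ≈ 5896.3333. The integer-valued extremum is e(T(133, 3)) = 5896, which is strictly less than the density bound 17689/3 since 3 ∤ 133 (the parts of T(133, 3) cannot all be equal).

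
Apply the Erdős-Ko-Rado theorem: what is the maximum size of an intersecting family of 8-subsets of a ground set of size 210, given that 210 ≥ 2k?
max |F| = C(209, 7) = 3122458801176

The Erdős-Ko-Rado theorem states: for n ≥ 2k, an intersecting family of k-subsets of an n-element set has size at most C(n − 1, k − 1), with equality for 'star' families {A ⊆ [n] : |A| = k, i ∈ A} (fix an element i). For n = 210, k = 8: C(209, 7) = 3122458801176.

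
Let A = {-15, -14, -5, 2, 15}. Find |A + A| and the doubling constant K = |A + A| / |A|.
K = |A + A| / |A| = 15/5 = 3

Enumerate A + A = {a + b : a, b ∈ A}. With |A| = 5, there are |A|^2 = 25 ordered sum pairs; collecting distinct values, A + A = {-30, -29, -28, -20, -19, -13, -12, -10, -3, 0, 1, 4, 10, 17, 30}, so |A + A| = 15. Thus K = 15/5 = 3. For comparison, the minimum possible |A + A| over all 5-element sets is 2·5 − 1 = 9 (so min K = 9/5), attained only by arithmetic progressions.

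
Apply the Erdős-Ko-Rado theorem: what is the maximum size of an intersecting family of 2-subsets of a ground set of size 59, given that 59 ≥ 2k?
max |F| = C(58, 1) = 58

Erdős-Ko-Rado (1961): when n ≥ 2k, max |F| = C(n−1, k−1). The bound is attained by the star {A : i ∈ A} for any fixed i ∈ [n]. Here C(59−1, 2−1) = C(58, 1) = 58.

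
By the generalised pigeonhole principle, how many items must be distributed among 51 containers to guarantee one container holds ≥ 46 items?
n = (46 − 1)·51 + 1 = 2296

By the generalised pigeonhole principle, to guarantee some box contains ≥ r objects we need more than (r − 1) · k objects total. Threshold: n = (r − 1) · k + 1. With r = 46 and k = 51: n = 45 · 51 + 1 = 2295 + 1 = 2296. For n = 2295 = 45 · 51, we can put exactly 45 objects in every box, avoiding 46 in any single one — so 2296 is tight.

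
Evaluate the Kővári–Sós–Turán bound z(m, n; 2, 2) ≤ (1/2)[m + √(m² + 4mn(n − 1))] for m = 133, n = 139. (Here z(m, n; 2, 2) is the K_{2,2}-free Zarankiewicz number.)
z(133, 139; 2, 2) ≤ (1/2)[133 + √(133² + 4·133·139·138)] = (1/2)[133 + √10222513] = 1665.1332

Kővári–Sós–Turán: let r_1, ..., r_133 be the row sums and z = Σ r_i the total number of 1s. Each pair of columns can share at most one row with both entries 1 (else a 2×2 all-ones block appears), so Σ_i C(r_i, 2) ≤ C(139, 2) = 9591. By convexity Σ_i C(r_i, 2) ≥ 133·C(z/133, 2) = z(z − 133)/(2·133), giving z² − 133z − 133·139·138 ≤ 0 and hence z ≤ (1/2)[133 + √(17689 + 4·2551206)] = (1/2)[133 + √10222513] ≈ (1/2)(133 + 3197.2665) = 1665.1332.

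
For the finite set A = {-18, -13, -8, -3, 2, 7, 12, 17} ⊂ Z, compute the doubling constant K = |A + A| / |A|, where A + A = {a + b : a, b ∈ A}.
K = |A + A| / |A| = 15/8

Enumerate A + A = {a + b : a, b ∈ A}. With |A| = 8, there are |A|^2 = 64 ordered sum pairs; collecting distinct values, A + A = {-36, -31, -26, -21, -16, -11, -6, -1, 4, 9, 14, 19, 24, 29, 34}, so |A + A| = 15. Thus K = 15/8. Here |A + A| = 2|A| − 1 = 15, the minimum possible — so K = 15/8 is minimal, which holds iff A is an arithmetic progression.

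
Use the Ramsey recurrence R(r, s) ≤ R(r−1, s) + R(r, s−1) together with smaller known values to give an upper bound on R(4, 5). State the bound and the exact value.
R(4, 5) ≤ R(3, 5) + R(4, 4) = 14 + 18 = 32; exact value R(4, 5) = 25.

The Erdős–Szekeres recurrence R(r, s) ≤ R(r−1, s) + R(r, s−1) applied to (r, s) = (4, 5) gives
  R(4, 5) ≤ R(3, 5) + R(4, 4) = 14 + 18 = 32.
(Recall R(2, k) = k and R is symmetric.) The recurrence is not tight here (it gives 32, but the exact value is R(4, 5) = 25); the tight upper bound requires a sharper argument than the simple recurrence, combined with a lower-bound construction on K_{24}.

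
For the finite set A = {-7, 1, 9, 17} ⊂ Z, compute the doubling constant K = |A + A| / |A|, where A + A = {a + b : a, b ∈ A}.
K = |A + A| / |A| = 7/4

Enumerate A + A = {a + b : a, b ∈ A}. With |A| = 4, there are |A|^2 = 16 ordered sum pairs; collecting distinct values, A + A = {-14, -6, 2, 10, 18, 26, 34}, so |A + A| = 7. Thus K = 7/4. Here |A + A| = 2|A| − 1 = 7, the minimum possible — so K = 7/4 is minimal, which holds iff A is an arithmetic progression.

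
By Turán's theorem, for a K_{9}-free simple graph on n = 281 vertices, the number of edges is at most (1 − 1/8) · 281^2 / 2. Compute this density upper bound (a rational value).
Turán density bound = (7/8) · 281^2/2 = 552727/16 ≈ 34545.4375

Turán's theorem: ex(n, K_{r+1}) is achieved by the complete r-partite Turán graph T(n, r) with parts as balanced as possible, and is at most (1 − 1/r) · n^2/2. For r = 8, n = 281: the density bound is (7/8) · 78961/2 = 552727/16 ≈ 34545.4375. The integer-valued extremum is e(T(281, 8)) = 34545, which is strictly less than the density bound 552727/16 since 8 ∤ 281 (the parts of T(281, 8) cannot all be equal).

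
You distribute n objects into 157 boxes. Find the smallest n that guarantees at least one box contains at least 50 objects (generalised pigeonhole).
n = (50 − 1)·157 + 1 = 7694

By the generalised pigeonhole principle, to guarantee some box contains ≥ r objects we need more than (r − 1) · k objects total. Threshold: n = (r − 1) · k + 1. With r = 50 and k = 157: n = 49 · 157 + 1 = 7693 + 1 = 7694. For n = 7693 = 49 · 157, we can put exactly 49 objects in every box, avoiding 50 in any single one — so 7694 is tight.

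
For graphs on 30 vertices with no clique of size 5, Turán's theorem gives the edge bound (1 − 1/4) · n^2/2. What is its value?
Turán density bound = (3/4) · 30^2/2 = 675/2 ≈ 337.5

Turán's theorem: ex(n, K_{r+1}) is achieved by the complete r-partite Turán graph T(n, r) with parts as balanced as possible, and is at most (1 − 1/r) · n^2/2. For r = 4, n = 30: the density bound is (3/4) · 900/2 = 675/2 ≈ 337.5. The integer-valued extremum is e(T(30, 4)) = 337, which is strictly less than the density bound 675/2 since 4 ∤ 30 (the parts of T(30, 4) cannot all be equal).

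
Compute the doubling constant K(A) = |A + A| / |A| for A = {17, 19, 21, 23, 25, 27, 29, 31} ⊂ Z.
K = |A + A| / |A| = 15/8

Enumerate A + A = {a + b : a, b ∈ A}. With |A| = 8, there are |A|^2 = 64 ordered sum pairs; collecting distinct values, A + A = {34, 36, 38, 40, 42, 44, 46, 48, 50, 52, 54, 56, 58, 60, 62}, so |A + A| = 15. Thus K = 15/8. Here |A + A| = 2|A| − 1 = 15, the minimum possible — so K = 15/8 is minimal, which holds iff A is an arithmetic progression.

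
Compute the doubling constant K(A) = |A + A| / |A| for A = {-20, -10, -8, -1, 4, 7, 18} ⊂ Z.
K = |A + A| / |A| = 25/7

Enumerate A + A = {a + b : a, b ∈ A}. With |A| = 7, there are |A|^2 = 49 ordered sum pairs; collecting distinct values, A + A = {-40, -30, -28, -21, -20, -18, -16, -13, -11, -9, -6, -4, -3, -2, -1, 3, 6, 8, 10, 11, 14, 17, 22, 25, 36}, so |A + A| = 25. Thus K = 25/7. For comparison, the minimum possible |A + A| over all 7-element sets is 2·7 − 1 = 13 (so min K = 13/7), attained only by arithmetic progressions.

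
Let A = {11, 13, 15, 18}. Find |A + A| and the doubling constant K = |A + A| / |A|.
K = |A + A| / |A| = 9/4

Enumerate A + A = {a + b : a, b ∈ A}. With |A| = 4, there are |A|^2 = 16 ordered sum pairs; collecting distinct values, A + A = {22, 24, 26, 28, 29, 30, 31, 33, 36}, so |A + A| = 9. Thus K = 9/4. For comparison, the minimum possible |A + A| over all 4-element sets is 2·4 − 1 = 7 (so min K = 7/4), attained only by arithmetic progressions.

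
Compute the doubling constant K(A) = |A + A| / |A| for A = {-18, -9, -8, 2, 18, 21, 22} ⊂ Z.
K = |A + A| / |A| = 25/7

Enumerate A + A = {a + b : a, b ∈ A}. With |A| = 7, there are |A|^2 = 49 ordered sum pairs; collecting distinct values, A + A = {-36, -27, -26, -18, -17, -16, -7, -6, 0, 3, 4, 9, 10, 12, 13, 14, 20, 23, 24, 36, 39, 40, 42, 43, 44}, so |A + A| = 25. Thus K = 25/7. For comparison, the minimum possible |A + A| over all 7-element sets is 2·7 − 1 = 13 (so min K = 13/7), attained only by arithmetic progressions.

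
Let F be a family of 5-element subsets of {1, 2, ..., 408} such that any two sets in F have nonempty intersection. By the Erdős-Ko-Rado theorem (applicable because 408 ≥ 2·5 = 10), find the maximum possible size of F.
max |F| = C(407, 4) = 1126537335

Erdős-Ko-Rado (1961): when n ≥ 2k, max |F| = C(n−1, k−1). The bound is attained by the star {A : i ∈ A} for any fixed i ∈ [n]. Here C(408−1, 5−1) = C(407, 4) = 1126537335.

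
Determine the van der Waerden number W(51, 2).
W(51, 2) = 51 + 1 = 52

A 2-term AP is any pair of integers, so a monochromatic 2-AP exists iff some colour is used at least twice. With 51 colours, the colouring i ↦ i on {1, ..., 51} uses each colour once, avoiding any monochromatic pair, so W(51, 2) > 51. For {1, ..., 52}, pigeonhole forces two integers of the same colour, which form a monochromatic 2-AP. Hence W(51, 2) = 52.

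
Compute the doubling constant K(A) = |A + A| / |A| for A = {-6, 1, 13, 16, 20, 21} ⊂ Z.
K = |A + A| / |A| = 20/6 = 10/3

Enumerate A + A = {a + b : a, b ∈ A}. With |A| = 6, there are |A|^2 = 36 ordered sum pairs; collecting distinct values, A + A = {-12, -5, 2, 7, 10, 14, 15, 17, 21, 22, 26, 29, 32, 33, 34, 36, 37, 40, 41, 42}, so |A + A| = 20. Thus K = 20/6 = 10/3. For comparison, the minimum possible |A + A| over all 6-element sets is 2·6 − 1 = 11 (so min K = 11/6), attained only by arithmetic progressions.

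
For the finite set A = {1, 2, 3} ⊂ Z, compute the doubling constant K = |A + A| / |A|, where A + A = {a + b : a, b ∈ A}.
K = |A + A| / |A| = 5/3

Enumerate A + A = {a + b : a, b ∈ A}. With |A| = 3, there are |A|^2 = 9 ordered sum pairs; collecting distinct values, A + A = {2, 3, 4, 5, 6}, so |A + A| = 5. Thus K = 5/3. Here |A + A| = 2|A| − 1 = 5, the minimum possible — so K = 5/3 is minimal, which holds iff A is an arithmetic progression.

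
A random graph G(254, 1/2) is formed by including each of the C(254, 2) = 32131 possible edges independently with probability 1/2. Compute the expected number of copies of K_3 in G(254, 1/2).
E[# K_3] = C(254, 3) · (1/2)^C(3, 2) = 2699004 / 2^3 = 674751/2 = 337375.5

For each 3-subset S of vertices (there are C(254, 3) = 2699004 such S), let X_S = 1 if S induces a K_3 (all C(3, 2) = 3 edges present). Then P(X_S = 1) = (1/2)^3 = 1/8. By linearity of expectation, E[# K_3] = C(254, 3) · (1/2)^3 = 2699004 / 8 = 674751/2 = 337375.5.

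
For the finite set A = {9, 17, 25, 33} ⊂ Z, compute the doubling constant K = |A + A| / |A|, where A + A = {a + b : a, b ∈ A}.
K = |A + A| / |A| = 7/4

Enumerate A + A = {a + b : a, b ∈ A}. With |A| = 4, there are |A|^2 = 16 ordered sum pairs; collecting distinct values, A + A = {18, 26, 34, 42, 50, 58, 66}, so |A + A| = 7. Thus K = 7/4. Here |A + A| = 2|A| − 1 = 7, the minimum possible — so K = 7/4 is minimal, which holds iff A is an arithmetic progression.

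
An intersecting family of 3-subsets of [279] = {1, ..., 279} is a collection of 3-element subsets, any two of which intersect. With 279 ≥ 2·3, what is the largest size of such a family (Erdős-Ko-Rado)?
max |F| = C(278, 2) = 38503

The Erdős-Ko-Rado theorem states: for n ≥ 2k, an intersecting family of k-subsets of an n-element set has size at most C(n − 1, k − 1), with equality for 'star' families {A ⊆ [n] : |A| = k, i ∈ A} (fix an element i). For n = 279, k = 3: C(278, 2) = 38503.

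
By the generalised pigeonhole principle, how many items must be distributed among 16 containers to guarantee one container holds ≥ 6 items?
n = (6 − 1)·16 + 1 = 81

By the generalised pigeonhole principle, to guarantee some box contains ≥ r objects we need more than (r − 1) · k objects total. Threshold: n = (r − 1) · k + 1. With r = 6 and k = 16: n = 5 · 16 + 1 = 80 + 1 = 81. For n = 80 = 5 · 16, we can put exactly 5 objects in every box, avoiding 6 in any single one — so 81 is tight.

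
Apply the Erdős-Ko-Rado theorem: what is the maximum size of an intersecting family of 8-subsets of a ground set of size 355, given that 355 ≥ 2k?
max |F| = C(354, 7) = 130217671789920

Erdős-Ko-Rado (1961): when n ≥ 2k, max |F| = C(n−1, k−1). The bound is attained by the star {A : i ∈ A} for any fixed i ∈ [n]. Here C(355−1, 8−1) = C(354, 7) = 130217671789920.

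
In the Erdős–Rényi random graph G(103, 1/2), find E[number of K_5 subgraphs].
E[# K_5] = C(103, 5) · (1/2)^C(5, 2) = 87541245 / 2^10 ≈ 85489.497070

For each 5-subset S of vertices (there are C(103, 5) = 87541245 such S), let X_S = 1 if S induces a K_5 (all C(5, 2) = 10 edges present). Then P(X_S = 1) = (1/2)^10 = 1/1024. By linearity of expectation, E[# K_5] = C(103, 5) · (1/2)^10 = 87541245 / 1024 ≈ 85489.497070.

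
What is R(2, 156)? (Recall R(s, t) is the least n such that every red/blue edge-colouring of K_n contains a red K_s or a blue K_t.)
R(2, 156) = 156

R(2, k) = k for all k ≥ 2: in a 2-colouring of K_k, either some edge is red (a red K_2) or all edges are blue (a blue K_k). And K_{155} coloured all-blue has no blue K_156, so R(2, 156) > 155. Hence R(2, 156) = 156.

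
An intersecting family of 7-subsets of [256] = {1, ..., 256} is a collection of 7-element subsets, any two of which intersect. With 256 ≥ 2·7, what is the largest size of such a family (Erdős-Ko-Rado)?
max |F| = C(255, 6) = 359895314625

The Erdős-Ko-Rado theorem states: for n ≥ 2k, an intersecting family of k-subsets of an n-element set has size at most C(n − 1, k − 1), with equality for 'star' families {A ⊆ [n] : |A| = k, i ∈ A} (fix an element i). For n = 256, k = 7: C(255, 6) = 359895314625.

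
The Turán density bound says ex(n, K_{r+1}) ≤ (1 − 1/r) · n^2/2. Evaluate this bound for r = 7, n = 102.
Turán density bound = (6/7) · 102^2/2 = 31212/7 ≈ 4458.8571

Turán's theorem: ex(n, K_{r+1}) is achieved by the complete r-partite Turán graph T(n, r) with parts as balanced as possible, and is at most (1 − 1/r) · n^2/2. For r = 7, n = 102: the density bound is (6/7) · 10404/2 = 31212/7 ≈ 4458.8571. The integer-valued extremum is e(T(102, 7)) = 4458, which is strictly less than the density bound 31212/7 since 7 ∤ 102 (the parts of T(102, 7) cannot all be equal).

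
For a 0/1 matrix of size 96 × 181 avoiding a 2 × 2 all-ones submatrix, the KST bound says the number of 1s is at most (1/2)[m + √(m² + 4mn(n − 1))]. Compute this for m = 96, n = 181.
z(96, 181; 2, 2) ≤ (1/2)[96 + √(96² + 4·96·181·180)] = (1/2)[96 + √12519936] = 1817.1761

Kővári–Sós–Turán: let r_1, ..., r_96 be the row sums and z = Σ r_i the total number of 1s. Each pair of columns can share at most one row with both entries 1 (else a 2×2 all-ones block appears), so Σ_i C(r_i, 2) ≤ C(181, 2) = 16290. By convexity Σ_i C(r_i, 2) ≥ 96·C(z/96, 2) = z(z − 96)/(2·96), giving z² − 96z − 96·181·180 ≤ 0 and hence z ≤ (1/2)[96 + √(9216 + 4·3127680)] = (1/2)[96 + √12519936] ≈ (1/2)(96 + 3538.3522) = 1817.1761.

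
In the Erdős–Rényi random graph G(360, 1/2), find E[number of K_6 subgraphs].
E[# K_6] = C(360, 6) · (1/2)^C(6, 2) = 2899305949260 / 2^15 = 724826487315/8192 ≈ 88479795.814819

For each 6-subset S of vertices (there are C(360, 6) = 2899305949260 such S), let X_S = 1 if S induces a K_6 (all C(6, 2) = 15 edges present). Then P(X_S = 1) = (1/2)^15 = 1/32768. By linearity of expectation, E[# K_6] = C(360, 6) · (1/2)^15 = 2899305949260 / 32768 = 724826487315/8192 ≈ 88479795.814819.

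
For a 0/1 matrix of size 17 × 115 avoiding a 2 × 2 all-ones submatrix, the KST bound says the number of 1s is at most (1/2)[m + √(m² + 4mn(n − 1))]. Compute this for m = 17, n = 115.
z(17, 115; 2, 2) ≤ (1/2)[17 + √(17² + 4·17·115·114)] = (1/2)[17 + √891769] = 480.6676

Kővári–Sós–Turán: let r_1, ..., r_17 be the row sums and z = Σ r_i the total number of 1s. Each pair of columns can share at most one row with both entries 1 (else a 2×2 all-ones block appears), so Σ_i C(r_i, 2) ≤ C(115, 2) = 6555. By convexity Σ_i C(r_i, 2) ≥ 17·C(z/17, 2) = z(z − 17)/(2·17), giving z² − 17z − 17·115·114 ≤ 0 and hence z ≤ (1/2)[17 + √(289 + 4·222870)] = (1/2)[17 + √891769] ≈ (1/2)(17 + 944.3352) = 480.6676.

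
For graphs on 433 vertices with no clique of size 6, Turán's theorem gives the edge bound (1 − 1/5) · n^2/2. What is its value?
Turán density bound = (4/5) · 433^2/2 = 374978/5 ≈ 74995.6

Turán's theorem: ex(n, K_{r+1}) is achieved by the complete r-partite Turán graph T(n, r) with parts as balanced as possible, and is at most (1 − 1/r) · n^2/2. For r = 5, n = 433: the density bound is (4/5) · 187489/2 = 374978/5 ≈ 74995.6. The integer-valued extremum is e(T(433, 5)) = 74995, which is strictly less than the density bound 374978/5 since 5 ∤ 433 (the parts of T(433, 5) cannot all be equal).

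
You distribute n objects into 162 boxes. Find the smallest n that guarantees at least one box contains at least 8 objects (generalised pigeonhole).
n = (8 − 1)·162 + 1 = 1135

By the generalised pigeonhole principle, to guarantee some box contains ≥ r objects we need more than (r − 1) · k objects total. Threshold: n = (r − 1) · k + 1. With r = 8 and k = 162: n = 7 · 162 + 1 = 1134 + 1 = 1135. For n = 1134 = 7 · 162, we can put exactly 7 objects in every box, avoiding 8 in any single one — so 1135 is tight.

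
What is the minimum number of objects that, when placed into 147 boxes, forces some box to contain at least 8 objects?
n = (8 − 1)·147 + 1 = 1030

By the generalised pigeonhole principle, to guarantee some box contains ≥ r objects we need more than (r − 1) · k objects total. Threshold: n = (r − 1) · k + 1. With r = 8 and k = 147: n = 7 · 147 + 1 = 1029 + 1 = 1030. For n = 1029 = 7 · 147, we can put exactly 7 objects in every box, avoiding 8 in any single one — so 1030 is tight.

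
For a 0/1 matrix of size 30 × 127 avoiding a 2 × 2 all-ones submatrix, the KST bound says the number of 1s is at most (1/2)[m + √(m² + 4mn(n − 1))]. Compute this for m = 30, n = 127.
z(30, 127; 2, 2) ≤ (1/2)[30 + √(30² + 4·30·127·126)] = (1/2)[30 + √1921140] = 708.026

Kővári–Sós–Turán: let r_1, ..., r_30 be the row sums and z = Σ r_i the total number of 1s. Each pair of columns can share at most one row with both entries 1 (else a 2×2 all-ones block appears), so Σ_i C(r_i, 2) ≤ C(127, 2) = 8001. By convexity Σ_i C(r_i, 2) ≥ 30·C(z/30, 2) = z(z − 30)/(2·30), giving z² − 30z − 30·127·126 ≤ 0 and hence z ≤ (1/2)[30 + √(900 + 4·480060)] = (1/2)[30 + √1921140] ≈ (1/2)(30 + 1386.0519) = 708.026.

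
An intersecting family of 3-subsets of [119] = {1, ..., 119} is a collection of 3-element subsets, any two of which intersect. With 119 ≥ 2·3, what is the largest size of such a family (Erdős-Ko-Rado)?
max |F| = C(118, 2) = 6903

Erdős-Ko-Rado (1961): when n ≥ 2k, max |F| = C(n−1, k−1). The bound is attained by the star {A : i ∈ A} for any fixed i ∈ [n]. Here C(119−1, 3−1) = C(118, 2) = 6903.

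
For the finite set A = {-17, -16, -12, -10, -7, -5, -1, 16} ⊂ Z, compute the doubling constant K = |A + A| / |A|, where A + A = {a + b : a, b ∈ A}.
K = |A + A| / |A| = 32/8 = 4

Enumerate A + A = {a + b : a, b ∈ A}. With |A| = 8, there are |A|^2 = 64 ordered sum pairs; collecting distinct values, A + A = {-34, -33, -32, -29, -28, -27, -26, -24, -23, -22, -21, -20, -19, -18, -17, -15, -14, -13, -12, -11, -10, -8, -6, -2, -1, 0, 4, 6, 9, 11, 15, 32}, so |A + A| = 32. Thus K = 32/8 = 4. For comparison, the minimum possible |A + A| over all 8-element sets is 2·8 − 1 = 15 (so min K = 15/8), attained only by arithmetic progressions.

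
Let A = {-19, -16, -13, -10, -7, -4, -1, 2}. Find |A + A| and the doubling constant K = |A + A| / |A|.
K = |A + A| / |A| = 15/8

Enumerate A + A = {a + b : a, b ∈ A}. With |A| = 8, there are |A|^2 = 64 ordered sum pairs; collecting distinct values, A + A = {-38, -35, -32, -29, -26, -23, -20, -17, -14, -11, -8, -5, -2, 1, 4}, so |A + A| = 15. Thus K = 15/8. Here |A + A| = 2|A| − 1 = 15, the minimum possible — so K = 15/8 is minimal, which holds iff A is an arithmetic progression.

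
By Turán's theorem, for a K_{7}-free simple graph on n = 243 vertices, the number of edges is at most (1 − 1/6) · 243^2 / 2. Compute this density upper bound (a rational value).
Turán density bound = (5/6) · 243^2/2 = 98415/4 ≈ 24603.75

Turán's theorem: ex(n, K_{r+1}) is achieved by the complete r-partite Turán graph T(n, r) with parts as balanced as possible, and is at most (1 − 1/r) · n^2/2. For r = 6, n = 243: the density bound is (5/6) · 59049/2 = 98415/4 ≈ 24603.75. The integer-valued extremum is e(T(243, 6)) = 24603, which is strictly less than the density bound 98415/4 since 6 ∤ 243 (the parts of T(243, 6) cannot all be equal).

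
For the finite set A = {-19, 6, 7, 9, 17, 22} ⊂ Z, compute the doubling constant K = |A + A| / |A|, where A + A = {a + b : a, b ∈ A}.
K = |A + A| / |A| = 21/6 = 7/2

Enumerate A + A = {a + b : a, b ∈ A}. With |A| = 6, there are |A|^2 = 36 ordered sum pairs; collecting distinct values, A + A = {-38, -13, -12, -10, -2, 3, 12, 13, 14, 15, 16, 18, 23, 24, 26, 28, 29, 31, 34, 39, 44}, so |A + A| = 21. Thus K = 21/6 = 7/2. For comparison, the minimum possible |A + A| over all 6-element sets is 2·6 − 1 = 11 (so min K = 11/6), attained only by arithmetic progressions.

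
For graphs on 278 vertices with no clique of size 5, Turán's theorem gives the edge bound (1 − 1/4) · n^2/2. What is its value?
Turán density bound = (3/4) · 278^2/2 = 57963/2 ≈ 28981.5

Turán's theorem: ex(n, K_{r+1}) is achieved by the complete r-partite Turán graph T(n, r) with parts as balanced as possible, and is at most (1 − 1/r) · n^2/2. For r = 4, n = 278: the density bound is (3/4) · 77284/2 = 57963/2 ≈ 28981.5. The integer-valued extremum is e(T(278, 4)) = 28981, which is strictly less than the density bound 57963/2 since 4 ∤ 278 (the parts of T(278, 4) cannot all be equal).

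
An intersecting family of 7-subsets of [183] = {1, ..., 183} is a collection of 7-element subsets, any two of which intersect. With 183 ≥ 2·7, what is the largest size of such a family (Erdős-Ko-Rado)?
max |F| = C(182, 6) = 46444711677

The Erdős-Ko-Rado theorem states: for n ≥ 2k, an intersecting family of k-subsets of an n-element set has size at most C(n − 1, k − 1), with equality for 'star' families {A ⊆ [n] : |A| = k, i ∈ A} (fix an element i). For n = 183, k = 7: C(182, 6) = 46444711677.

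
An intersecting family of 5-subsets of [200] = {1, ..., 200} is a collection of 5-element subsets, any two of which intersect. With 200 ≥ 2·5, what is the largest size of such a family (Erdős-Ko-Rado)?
max |F| = C(199, 4) = 63391251

The Erdős-Ko-Rado theorem states: for n ≥ 2k, an intersecting family of k-subsets of an n-element set has size at most C(n − 1, k − 1), with equality for 'star' families {A ⊆ [n] : |A| = k, i ∈ A} (fix an element i). For n = 200, k = 5: C(199, 4) = 63391251.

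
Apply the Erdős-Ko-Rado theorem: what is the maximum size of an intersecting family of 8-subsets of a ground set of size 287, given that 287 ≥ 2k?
max |F| = C(286, 7) = 28840221518680

Erdős-Ko-Rado (1961): when n ≥ 2k, max |F| = C(n−1, k−1). The bound is attained by the star {A : i ∈ A} for any fixed i ∈ [n]. Here C(287−1, 8−1) = C(286, 7) = 28840221518680.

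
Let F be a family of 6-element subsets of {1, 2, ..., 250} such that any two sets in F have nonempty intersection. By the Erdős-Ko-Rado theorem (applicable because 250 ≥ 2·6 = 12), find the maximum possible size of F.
max |F| = C(249, 5) = 7660690674

The Erdős-Ko-Rado theorem states: for n ≥ 2k, an intersecting family of k-subsets of an n-element set has size at most C(n − 1, k − 1), with equality for 'star' families {A ⊆ [n] : |A| = k, i ∈ A} (fix an element i). For n = 250, k = 6: C(249, 5) = 7660690674.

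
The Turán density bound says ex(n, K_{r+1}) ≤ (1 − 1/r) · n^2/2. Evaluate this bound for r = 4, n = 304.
Turán density bound = (3/4) · 304^2/2 = 34656

Turán's theorem: ex(n, K_{r+1}) is achieved by the complete r-partite Turán graph T(n, r) with parts as balanced as possible, and is at most (1 − 1/r) · n^2/2. For r = 4, n = 304: the density bound is (3/4) · 92416/2 = 34656. Since 4 ∣ 304, the Turán graph T(304, 4) has parts of equal size 76, and its edge count e(T(304, 4)) = 34656 attains the density bound exactly.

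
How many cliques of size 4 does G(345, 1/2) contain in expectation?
E[# K_4] = C(345, 4) · (1/2)^C(4, 2) = 580078170 / 2^6 = 290039085/32 = 9063721.40625

For each 4-subset S of vertices (there are C(345, 4) = 580078170 such S), let X_S = 1 if S induces a K_4 (all C(4, 2) = 6 edges present). Then P(X_S = 1) = (1/2)^6 = 1/64. By linearity of expectation, E[# K_4] = C(345, 4) · (1/2)^6 = 580078170 / 64 = 290039085/32 = 9063721.40625.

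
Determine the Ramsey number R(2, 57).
R(2, 57) = 57

R(2, k) = k for all k ≥ 2: in a 2-colouring of K_k, either some edge is red (a red K_2) or all edges are blue (a blue K_k). And K_{56} coloured all-blue has no blue K_57, so R(2, 57) > 56. Hence R(2, 57) = 57.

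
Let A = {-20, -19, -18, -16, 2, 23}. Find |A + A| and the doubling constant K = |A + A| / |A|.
K = |A + A| / |A| = 18/6 = 3

Enumerate A + A = {a + b : a, b ∈ A}. With |A| = 6, there are |A|^2 = 36 ordered sum pairs; collecting distinct values, A + A = {-40, -39, -38, -37, -36, -35, -34, -32, -18, -17, -16, -14, 3, 4, 5, 7, 25, 46}, so |A + A| = 18. Thus K = 18/6 = 3. For comparison, the minimum possible |A + A| over all 6-element sets is 2·6 − 1 = 11 (so min K = 11/6), attained only by arithmetic progressions.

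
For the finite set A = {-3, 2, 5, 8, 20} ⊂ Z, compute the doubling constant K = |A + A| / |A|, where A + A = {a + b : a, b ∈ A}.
K = |A + A| / |A| = 14/5

Enumerate A + A = {a + b : a, b ∈ A}. With |A| = 5, there are |A|^2 = 25 ordered sum pairs; collecting distinct values, A + A = {-6, -1, 2, 4, 5, 7, 10, 13, 16, 17, 22, 25, 28, 40}, so |A + A| = 14. Thus K = 14/5. For comparison, the minimum possible |A + A| over all 5-element sets is 2·5 − 1 = 9 (so min K = 9/5), attained only by arithmetic progressions.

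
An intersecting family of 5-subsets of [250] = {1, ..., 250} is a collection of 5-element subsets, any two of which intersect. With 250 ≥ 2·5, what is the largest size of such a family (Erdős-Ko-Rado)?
max |F| = C(249, 4) = 156340626

The Erdős-Ko-Rado theorem states: for n ≥ 2k, an intersecting family of k-subsets of an n-element set has size at most C(n − 1, k − 1), with equality for 'star' families {A ⊆ [n] : |A| = k, i ∈ A} (fix an element i). For n = 250, k = 5: C(249, 4) = 156340626.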